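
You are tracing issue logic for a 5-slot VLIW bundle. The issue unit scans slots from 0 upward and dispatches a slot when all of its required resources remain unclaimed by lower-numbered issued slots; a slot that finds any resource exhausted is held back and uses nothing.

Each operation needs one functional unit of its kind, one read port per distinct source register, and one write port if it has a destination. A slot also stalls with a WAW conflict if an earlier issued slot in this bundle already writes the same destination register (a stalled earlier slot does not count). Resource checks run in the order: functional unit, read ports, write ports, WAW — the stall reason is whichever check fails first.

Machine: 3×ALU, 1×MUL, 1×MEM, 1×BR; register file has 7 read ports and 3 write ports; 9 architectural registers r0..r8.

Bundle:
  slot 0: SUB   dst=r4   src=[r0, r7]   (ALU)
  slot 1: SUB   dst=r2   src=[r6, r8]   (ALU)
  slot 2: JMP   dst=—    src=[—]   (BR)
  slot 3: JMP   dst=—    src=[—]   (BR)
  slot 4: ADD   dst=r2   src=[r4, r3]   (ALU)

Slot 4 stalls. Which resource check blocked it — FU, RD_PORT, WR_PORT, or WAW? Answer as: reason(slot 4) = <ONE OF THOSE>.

reason(slot 4) = WAW

  0. ALU→r4 ⇒ go  {2A/1Mu/1Ld/1B | 5r 2w}
  1. ALU→r2 ⇒ go  {1A/1Mu/1Ld/1B | 3r 1w}
  2. BR ⇒ go  {1A/1Mu/1Ld/0B | 3r 1w}
  3. BR ⇒ no(FU)  {1A/1Mu/1Ld/0B | 3r 1w}
  4. ALU→r2 ⇒ no(WAW)  {1A/1Mu/1Ld/0B | 3r 1w}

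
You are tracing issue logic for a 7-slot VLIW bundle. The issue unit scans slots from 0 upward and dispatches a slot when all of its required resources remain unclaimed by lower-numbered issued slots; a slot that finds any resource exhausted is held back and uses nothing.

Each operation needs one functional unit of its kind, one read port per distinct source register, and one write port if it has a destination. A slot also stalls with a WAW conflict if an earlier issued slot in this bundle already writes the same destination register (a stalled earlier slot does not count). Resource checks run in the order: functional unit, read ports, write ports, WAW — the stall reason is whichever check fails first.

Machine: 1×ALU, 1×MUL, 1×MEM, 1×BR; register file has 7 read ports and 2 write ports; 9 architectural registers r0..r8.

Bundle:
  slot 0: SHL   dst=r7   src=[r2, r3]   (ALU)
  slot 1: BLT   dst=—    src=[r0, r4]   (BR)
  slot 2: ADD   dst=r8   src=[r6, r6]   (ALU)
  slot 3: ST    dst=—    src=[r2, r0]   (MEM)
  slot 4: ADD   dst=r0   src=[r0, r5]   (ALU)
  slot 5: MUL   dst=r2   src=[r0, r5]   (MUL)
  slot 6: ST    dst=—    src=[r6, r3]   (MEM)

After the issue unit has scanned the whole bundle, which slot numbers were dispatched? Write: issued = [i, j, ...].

(0) want 1×ALU +2rd +1wr — yes → AL0|MU1|ME1|BR1|rd5|wr1
(1) want 1×BR +2rd +0wr — yes → AL0|MU1|ME1|BR0|rd3|wr1
(2) want 1×ALU +1rd +1wr — FU → AL0|MU1|ME1|BR0|rd3|wr1
(3) want 1×MEM +2rd +0wr — yes → AL0|MU1|ME0|BR0|rd1|wr1
(4) want 1×ALU +2rd +1wr — FU → AL0|MU1|ME0|BR0|rd1|wr1
(5) want 1×MUL +2rd +1wr — RD_PORT → AL0|MU1|ME0|BR0|rd1|wr1
(6) want 1×MEM +2rd +0wr — FU → AL0|MU1|ME0|BR0|rd1|wr1

issued = [0, 1, 3]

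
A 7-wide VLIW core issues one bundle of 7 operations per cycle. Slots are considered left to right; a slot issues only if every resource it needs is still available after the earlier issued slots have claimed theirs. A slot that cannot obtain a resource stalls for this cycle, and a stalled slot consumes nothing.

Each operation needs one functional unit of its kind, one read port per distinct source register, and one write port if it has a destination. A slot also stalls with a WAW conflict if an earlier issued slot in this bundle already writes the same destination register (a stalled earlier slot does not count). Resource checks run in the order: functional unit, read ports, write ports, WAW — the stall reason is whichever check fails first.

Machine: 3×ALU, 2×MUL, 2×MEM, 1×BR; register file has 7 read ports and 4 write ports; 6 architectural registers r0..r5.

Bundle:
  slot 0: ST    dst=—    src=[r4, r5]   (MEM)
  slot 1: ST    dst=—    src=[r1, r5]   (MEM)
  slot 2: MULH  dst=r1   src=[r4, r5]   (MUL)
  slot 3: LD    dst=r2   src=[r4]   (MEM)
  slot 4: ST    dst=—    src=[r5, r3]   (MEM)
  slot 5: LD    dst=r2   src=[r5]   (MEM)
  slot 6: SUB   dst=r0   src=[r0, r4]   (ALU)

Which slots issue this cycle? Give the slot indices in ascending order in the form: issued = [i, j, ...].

#0 MEM src=r4,r5 dispatched  <A:3 Mu:2 Ld:1 B:1 rd:5 wr:4>
#1 MEM src=r1,r5 dispatched  <A:3 Mu:2 Ld:0 B:1 rd:3 wr:4>
#2 MUL src=r4,r5 dispatched  <A:3 Mu:1 Ld:0 B:1 rd:1 wr:3>
#3 MEM src=r4 held:FU  <A:3 Mu:1 Ld:0 B:1 rd:1 wr:3>
#4 MEM src=r5,r3 held:FU  <A:3 Mu:1 Ld:0 B:1 rd:1 wr:3>
#5 MEM src=r5 held:FU  <A:3 Mu:1 Ld:0 B:1 rd:1 wr:3>
#6 ALU src=r0,r4 held:RD_PORT  <A:3 Mu:1 Ld:0 B:1 rd:1 wr:3>

issued = [0, 1, 2]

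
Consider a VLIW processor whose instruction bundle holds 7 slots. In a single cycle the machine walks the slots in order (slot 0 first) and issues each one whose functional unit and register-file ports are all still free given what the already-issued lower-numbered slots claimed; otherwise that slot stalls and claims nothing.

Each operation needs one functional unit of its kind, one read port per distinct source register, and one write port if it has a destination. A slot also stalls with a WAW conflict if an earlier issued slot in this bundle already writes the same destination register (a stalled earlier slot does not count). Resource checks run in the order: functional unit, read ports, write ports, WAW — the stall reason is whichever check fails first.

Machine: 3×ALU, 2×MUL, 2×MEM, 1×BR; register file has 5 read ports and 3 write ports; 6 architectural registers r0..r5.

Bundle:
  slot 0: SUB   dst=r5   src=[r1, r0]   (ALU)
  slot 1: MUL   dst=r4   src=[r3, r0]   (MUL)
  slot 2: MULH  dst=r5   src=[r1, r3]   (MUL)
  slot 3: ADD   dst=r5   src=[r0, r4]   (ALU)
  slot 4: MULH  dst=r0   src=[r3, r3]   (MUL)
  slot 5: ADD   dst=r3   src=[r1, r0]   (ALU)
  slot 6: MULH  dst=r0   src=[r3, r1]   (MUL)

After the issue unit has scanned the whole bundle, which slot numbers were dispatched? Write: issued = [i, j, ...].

issued = [0, 1, 4]

slot 0 (ALU): ISSUE — free A2,Mu2,Ld2,B1 rp3 wp2
slot 1 (MUL): ISSUE — free A2,Mu1,Ld2,B1 rp1 wp1
slot 2 (MUL): stall RD_PORT — free A2,Mu1,Ld2,B1 rp1 wp1
slot 3 (ALU): stall RD_PORT — free A2,Mu1,Ld2,B1 rp1 wp1
slot 4 (MUL): ISSUE — free A2,Mu0,Ld2,B1 rp0 wp0
slot 5 (ALU): stall RD_PORT — free A2,Mu0,Ld2,B1 rp0 wp0
slot 6 (MUL): stall FU — free A2,Mu0,Ld2,B1 rp0 wp0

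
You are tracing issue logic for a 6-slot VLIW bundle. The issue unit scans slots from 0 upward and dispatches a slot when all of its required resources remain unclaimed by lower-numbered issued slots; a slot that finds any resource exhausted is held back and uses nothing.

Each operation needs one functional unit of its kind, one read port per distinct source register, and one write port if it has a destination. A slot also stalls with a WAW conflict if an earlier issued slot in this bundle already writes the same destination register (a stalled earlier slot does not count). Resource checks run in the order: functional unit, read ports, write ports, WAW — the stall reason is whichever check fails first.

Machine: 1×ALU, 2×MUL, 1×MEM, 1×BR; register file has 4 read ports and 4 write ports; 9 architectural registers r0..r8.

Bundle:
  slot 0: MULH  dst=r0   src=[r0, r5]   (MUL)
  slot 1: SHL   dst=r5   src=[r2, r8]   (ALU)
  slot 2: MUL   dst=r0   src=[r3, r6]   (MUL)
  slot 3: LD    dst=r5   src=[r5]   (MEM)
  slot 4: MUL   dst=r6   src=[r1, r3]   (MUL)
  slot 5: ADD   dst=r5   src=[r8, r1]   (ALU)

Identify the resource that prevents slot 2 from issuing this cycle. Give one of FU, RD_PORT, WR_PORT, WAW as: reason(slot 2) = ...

reason(slot 2) = RD_PORT

(0) want 1×MUL +2rd +1wr — yes → AL1|MU1|ME1|BR1|rd2|wr3
(1) want 1×ALU +2rd +1wr — yes → AL0|MU1|ME1|BR1|rd0|wr2
(2) want 1×MUL +2rd +1wr — RD_PORT → AL0|MU1|ME1|BR1|rd0|wr2
(3) want 1×MEM +1rd +1wr — RD_PORT → AL0|MU1|ME1|BR1|rd0|wr2
(4) want 1×MUL +2rd +1wr — RD_PORT → AL0|MU1|ME1|BR1|rd0|wr2
(5) want 1×ALU +2rd +1wr — FU → AL0|MU1|ME1|BR1|rd0|wr2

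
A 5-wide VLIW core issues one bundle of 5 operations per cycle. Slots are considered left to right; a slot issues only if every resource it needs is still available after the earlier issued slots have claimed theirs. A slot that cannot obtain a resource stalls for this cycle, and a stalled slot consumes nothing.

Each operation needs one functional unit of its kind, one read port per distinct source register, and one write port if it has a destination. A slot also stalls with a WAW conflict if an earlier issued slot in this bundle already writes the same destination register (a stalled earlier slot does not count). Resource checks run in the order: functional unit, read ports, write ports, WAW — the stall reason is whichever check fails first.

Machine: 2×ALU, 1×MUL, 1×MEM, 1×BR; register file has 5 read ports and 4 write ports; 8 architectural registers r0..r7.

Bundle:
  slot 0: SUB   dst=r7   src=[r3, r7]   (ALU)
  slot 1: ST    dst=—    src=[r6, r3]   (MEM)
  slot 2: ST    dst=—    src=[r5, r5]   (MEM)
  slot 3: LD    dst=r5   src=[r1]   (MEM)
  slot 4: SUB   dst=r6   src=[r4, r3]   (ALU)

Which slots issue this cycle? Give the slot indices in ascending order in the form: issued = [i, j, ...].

issued = [0, 1]

#0 ALU src=r3,r7 dispatched  <A:1 Mu:1 Ld:1 B:1 rd:3 wr:3>
#1 MEM src=r6,r3 dispatched  <A:1 Mu:1 Ld:0 B:1 rd:1 wr:3>
#2 MEM src=r5,r5 held:FU  <A:1 Mu:1 Ld:0 B:1 rd:1 wr:3>
#3 MEM src=r1 held:FU  <A:1 Mu:1 Ld:0 B:1 rd:1 wr:3>
#4 ALU src=r4,r3 held:RD_PORT  <A:1 Mu:1 Ld:0 B:1 rd:1 wr:3>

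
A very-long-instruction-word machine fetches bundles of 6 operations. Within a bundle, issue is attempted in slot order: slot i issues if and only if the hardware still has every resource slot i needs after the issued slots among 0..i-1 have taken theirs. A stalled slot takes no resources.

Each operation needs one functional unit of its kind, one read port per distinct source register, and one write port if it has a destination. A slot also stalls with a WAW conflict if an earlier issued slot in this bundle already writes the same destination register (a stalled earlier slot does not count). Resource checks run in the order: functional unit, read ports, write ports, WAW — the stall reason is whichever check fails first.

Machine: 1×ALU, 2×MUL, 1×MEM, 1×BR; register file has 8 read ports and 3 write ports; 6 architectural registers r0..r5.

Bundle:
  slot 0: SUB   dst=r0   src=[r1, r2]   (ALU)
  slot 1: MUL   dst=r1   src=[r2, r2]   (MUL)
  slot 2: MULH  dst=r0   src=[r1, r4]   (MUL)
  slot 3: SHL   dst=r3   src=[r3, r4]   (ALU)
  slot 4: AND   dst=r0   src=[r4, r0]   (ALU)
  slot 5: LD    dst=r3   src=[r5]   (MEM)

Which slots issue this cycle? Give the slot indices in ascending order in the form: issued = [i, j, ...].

(0) want 1×ALU +2rd +1wr — yes → AL0|MU2|ME1|BR1|rd6|wr2
(1) want 1×MUL +1rd +1wr — yes → AL0|MU1|ME1|BR1|rd5|wr1
(2) want 1×MUL +2rd +1wr — WAW → AL0|MU1|ME1|BR1|rd5|wr1
(3) want 1×ALU +2rd +1wr — FU → AL0|MU1|ME1|BR1|rd5|wr1
(4) want 1×ALU +2rd +1wr — FU → AL0|MU1|ME1|BR1|rd5|wr1
(5) want 1×MEM +1rd +1wr — yes → AL0|MU1|ME0|BR1|rd4|wr0

issued = [0, 1, 5]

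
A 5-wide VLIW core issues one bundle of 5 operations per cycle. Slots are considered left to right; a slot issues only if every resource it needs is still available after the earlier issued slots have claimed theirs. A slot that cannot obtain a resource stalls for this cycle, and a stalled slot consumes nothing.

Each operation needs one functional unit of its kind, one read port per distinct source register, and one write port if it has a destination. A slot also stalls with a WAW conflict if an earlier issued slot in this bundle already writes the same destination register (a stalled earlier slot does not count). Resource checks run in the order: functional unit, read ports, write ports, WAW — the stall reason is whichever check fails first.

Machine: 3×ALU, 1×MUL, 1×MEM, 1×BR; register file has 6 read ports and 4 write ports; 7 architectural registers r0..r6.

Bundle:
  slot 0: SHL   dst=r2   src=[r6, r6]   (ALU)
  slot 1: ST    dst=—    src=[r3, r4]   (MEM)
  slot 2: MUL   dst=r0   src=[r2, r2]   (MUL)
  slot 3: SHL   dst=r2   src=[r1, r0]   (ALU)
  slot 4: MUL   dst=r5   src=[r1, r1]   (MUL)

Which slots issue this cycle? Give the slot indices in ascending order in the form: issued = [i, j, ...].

issued = [0, 1, 2]

slot 0 (ALU): ISSUE — free A2,Mu1,Ld1,B1 rp5 wp3
slot 1 (MEM): ISSUE — free A2,Mu1,Ld0,B1 rp3 wp3
slot 2 (MUL): ISSUE — free A2,Mu0,Ld0,B1 rp2 wp2
slot 3 (ALU): stall WAW — free A2,Mu0,Ld0,B1 rp2 wp2
slot 4 (MUL): stall FU — free A2,Mu0,Ld0,B1 rp2 wp2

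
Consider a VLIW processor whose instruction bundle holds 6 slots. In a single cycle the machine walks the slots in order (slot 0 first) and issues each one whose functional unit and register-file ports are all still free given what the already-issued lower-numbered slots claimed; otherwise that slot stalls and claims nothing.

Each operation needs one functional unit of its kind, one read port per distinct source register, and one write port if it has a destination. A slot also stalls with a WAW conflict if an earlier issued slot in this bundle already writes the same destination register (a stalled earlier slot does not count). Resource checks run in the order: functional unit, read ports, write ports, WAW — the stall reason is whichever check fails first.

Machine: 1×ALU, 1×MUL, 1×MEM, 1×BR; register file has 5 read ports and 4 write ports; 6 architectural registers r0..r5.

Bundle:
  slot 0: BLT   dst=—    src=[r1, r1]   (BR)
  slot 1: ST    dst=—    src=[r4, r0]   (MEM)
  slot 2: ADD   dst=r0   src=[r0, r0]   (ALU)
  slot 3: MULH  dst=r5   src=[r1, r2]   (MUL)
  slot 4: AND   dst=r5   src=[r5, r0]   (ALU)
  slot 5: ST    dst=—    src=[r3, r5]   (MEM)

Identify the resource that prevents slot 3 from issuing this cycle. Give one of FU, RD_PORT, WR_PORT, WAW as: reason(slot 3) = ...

reason(slot 3) = RD_PORT

(0) want 1×BR +1rd +0wr — yes → AL1|MU1|ME1|BR0|rd4|wr4
(1) want 1×MEM +2rd +0wr — yes → AL1|MU1|ME0|BR0|rd2|wr4
(2) want 1×ALU +1rd +1wr — yes → AL0|MU1|ME0|BR0|rd1|wr3
(3) want 1×MUL +2rd +1wr — RD_PORT → AL0|MU1|ME0|BR0|rd1|wr3
(4) want 1×ALU +2rd +1wr — FU → AL0|MU1|ME0|BR0|rd1|wr3
(5) want 1×MEM +2rd +0wr — FU → AL0|MU1|ME0|BR0|rd1|wr3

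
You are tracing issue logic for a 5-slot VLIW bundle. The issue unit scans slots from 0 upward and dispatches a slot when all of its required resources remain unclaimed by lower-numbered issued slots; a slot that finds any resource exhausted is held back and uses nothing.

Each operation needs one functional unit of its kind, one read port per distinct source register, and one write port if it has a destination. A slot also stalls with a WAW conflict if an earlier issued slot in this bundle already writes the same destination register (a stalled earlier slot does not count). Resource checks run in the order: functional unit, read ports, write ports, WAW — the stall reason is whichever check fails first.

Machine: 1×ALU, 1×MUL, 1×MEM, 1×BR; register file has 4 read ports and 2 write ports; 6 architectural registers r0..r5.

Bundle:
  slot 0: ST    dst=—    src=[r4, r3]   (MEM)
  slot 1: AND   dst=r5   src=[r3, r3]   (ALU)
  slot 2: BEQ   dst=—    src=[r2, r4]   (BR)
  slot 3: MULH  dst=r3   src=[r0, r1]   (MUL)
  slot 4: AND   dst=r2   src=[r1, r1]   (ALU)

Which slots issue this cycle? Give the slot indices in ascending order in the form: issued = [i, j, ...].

issued = [0, 1]

(0) want 1×MEM +2rd +0wr — yes → AL1|MU1|ME0|BR1|rd2|wr2
(1) want 1×ALU +1rd +1wr — yes → AL0|MU1|ME0|BR1|rd1|wr1
(2) want 1×BR +2rd +0wr — RD_PORT → AL0|MU1|ME0|BR1|rd1|wr1
(3) want 1×MUL +2rd +1wr — RD_PORT → AL0|MU1|ME0|BR1|rd1|wr1
(4) want 1×ALU +1rd +1wr — FU → AL0|MU1|ME0|BR1|rd1|wr1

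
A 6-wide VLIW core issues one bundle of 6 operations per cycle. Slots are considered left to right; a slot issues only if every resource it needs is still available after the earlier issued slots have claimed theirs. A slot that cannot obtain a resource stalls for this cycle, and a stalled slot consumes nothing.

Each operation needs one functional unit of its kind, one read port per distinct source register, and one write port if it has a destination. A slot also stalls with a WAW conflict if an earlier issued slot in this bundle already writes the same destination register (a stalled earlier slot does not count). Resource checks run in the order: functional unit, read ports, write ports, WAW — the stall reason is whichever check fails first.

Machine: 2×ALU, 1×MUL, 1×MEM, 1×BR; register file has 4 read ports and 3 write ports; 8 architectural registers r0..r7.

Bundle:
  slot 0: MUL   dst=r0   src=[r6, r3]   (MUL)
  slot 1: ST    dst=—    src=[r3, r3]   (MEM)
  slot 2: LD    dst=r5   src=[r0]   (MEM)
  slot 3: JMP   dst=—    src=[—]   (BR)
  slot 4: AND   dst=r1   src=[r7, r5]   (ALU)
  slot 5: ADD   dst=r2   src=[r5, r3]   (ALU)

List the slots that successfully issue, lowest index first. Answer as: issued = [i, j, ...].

slot 0 (MUL): ISSUE — free A2,Mu0,Ld1,B1 rp2 wp2
slot 1 (MEM): ISSUE — free A2,Mu0,Ld0,B1 rp1 wp2
slot 2 (MEM): stall FU — free A2,Mu0,Ld0,B1 rp1 wp2
slot 3 (BR): ISSUE — free A2,Mu0,Ld0,B0 rp1 wp2
slot 4 (ALU): stall RD_PORT — free A2,Mu0,Ld0,B0 rp1 wp2
slot 5 (ALU): stall RD_PORT — free A2,Mu0,Ld0,B0 rp1 wp2

issued = [0, 1, 3]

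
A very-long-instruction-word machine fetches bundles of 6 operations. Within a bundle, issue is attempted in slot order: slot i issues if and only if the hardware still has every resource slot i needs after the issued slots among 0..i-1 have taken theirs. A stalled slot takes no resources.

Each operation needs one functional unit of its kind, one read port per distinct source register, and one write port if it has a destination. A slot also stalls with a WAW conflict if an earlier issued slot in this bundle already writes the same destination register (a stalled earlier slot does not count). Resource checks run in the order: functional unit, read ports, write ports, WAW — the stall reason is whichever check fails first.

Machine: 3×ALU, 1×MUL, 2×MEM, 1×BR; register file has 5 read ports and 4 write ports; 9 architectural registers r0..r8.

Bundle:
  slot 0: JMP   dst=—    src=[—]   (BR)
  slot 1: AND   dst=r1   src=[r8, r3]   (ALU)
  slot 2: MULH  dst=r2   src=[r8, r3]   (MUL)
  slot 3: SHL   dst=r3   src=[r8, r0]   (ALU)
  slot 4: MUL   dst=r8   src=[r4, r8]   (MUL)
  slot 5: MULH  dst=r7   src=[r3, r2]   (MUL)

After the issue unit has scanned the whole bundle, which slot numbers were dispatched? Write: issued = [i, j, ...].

issued = [0, 1, 2]

  0. BR ⇒ go  {3A/1Mu/2Ld/0B | 5r 4w}
  1. ALU→r1 ⇒ go  {2A/1Mu/2Ld/0B | 3r 3w}
  2. MUL→r2 ⇒ go  {2A/0Mu/2Ld/0B | 1r 2w}
  3. ALU→r3 ⇒ no(RD_PORT)  {2A/0Mu/2Ld/0B | 1r 2w}
  4. MUL→r8 ⇒ no(FU)  {2A/0Mu/2Ld/0B | 1r 2w}
  5. MUL→r7 ⇒ no(FU)  {2A/0Mu/2Ld/0B | 1r 2w}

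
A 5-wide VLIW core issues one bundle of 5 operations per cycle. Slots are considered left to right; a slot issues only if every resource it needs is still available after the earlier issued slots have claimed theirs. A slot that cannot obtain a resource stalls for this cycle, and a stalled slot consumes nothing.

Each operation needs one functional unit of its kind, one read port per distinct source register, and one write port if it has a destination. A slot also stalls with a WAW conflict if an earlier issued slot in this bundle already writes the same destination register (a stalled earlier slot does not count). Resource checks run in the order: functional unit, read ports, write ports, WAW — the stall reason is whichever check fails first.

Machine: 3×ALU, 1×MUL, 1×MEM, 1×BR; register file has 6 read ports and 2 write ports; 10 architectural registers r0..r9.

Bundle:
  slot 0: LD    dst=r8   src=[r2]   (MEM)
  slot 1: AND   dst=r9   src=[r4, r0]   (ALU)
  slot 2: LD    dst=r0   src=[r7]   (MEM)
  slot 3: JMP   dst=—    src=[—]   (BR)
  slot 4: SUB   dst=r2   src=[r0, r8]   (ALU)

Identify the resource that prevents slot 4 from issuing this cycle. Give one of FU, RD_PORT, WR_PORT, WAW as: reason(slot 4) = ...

reason(slot 4) = WR_PORT

  0. MEM→r8 ⇒ go  {3A/1Mu/0Ld/1B | 5r 1w}
  1. ALU→r9 ⇒ go  {2A/1Mu/0Ld/1B | 3r 0w}
  2. MEM→r0 ⇒ no(FU)  {2A/1Mu/0Ld/1B | 3r 0w}
  3. BR ⇒ go  {2A/1Mu/0Ld/0B | 3r 0w}
  4. ALU→r2 ⇒ no(WR_PORT)  {2A/1Mu/0Ld/0B | 3r 0w}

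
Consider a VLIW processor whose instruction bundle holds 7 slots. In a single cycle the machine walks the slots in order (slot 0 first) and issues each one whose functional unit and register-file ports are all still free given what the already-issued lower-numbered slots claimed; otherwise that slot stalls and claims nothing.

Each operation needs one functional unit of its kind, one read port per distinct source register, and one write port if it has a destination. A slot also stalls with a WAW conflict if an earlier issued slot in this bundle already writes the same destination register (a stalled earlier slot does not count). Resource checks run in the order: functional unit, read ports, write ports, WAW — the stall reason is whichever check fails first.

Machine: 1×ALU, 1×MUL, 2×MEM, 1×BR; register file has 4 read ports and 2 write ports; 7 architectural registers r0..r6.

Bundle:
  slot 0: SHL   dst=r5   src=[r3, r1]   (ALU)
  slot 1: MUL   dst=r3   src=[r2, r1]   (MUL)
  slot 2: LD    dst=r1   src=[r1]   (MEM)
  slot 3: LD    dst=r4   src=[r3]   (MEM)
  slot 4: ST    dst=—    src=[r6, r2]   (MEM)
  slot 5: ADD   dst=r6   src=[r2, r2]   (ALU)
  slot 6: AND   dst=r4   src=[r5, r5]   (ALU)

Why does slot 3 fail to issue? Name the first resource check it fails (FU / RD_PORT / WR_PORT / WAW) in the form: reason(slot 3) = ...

[0] ALU needs rd=2 wr=1: ok; after: ALU=0 MUL=1 MEM=2 BR=1, R=2, W=1
[1] MUL needs rd=2 wr=1: ok; after: ALU=0 MUL=0 MEM=2 BR=1, R=0, W=0
[2] MEM needs rd=1 wr=1: RD_PORT; after: ALU=0 MUL=0 MEM=2 BR=1, R=0, W=0
[3] MEM needs rd=1 wr=1: RD_PORT; after: ALU=0 MUL=0 MEM=2 BR=1, R=0, W=0
[4] MEM needs rd=2 wr=0: RD_PORT; after: ALU=0 MUL=0 MEM=2 BR=1, R=0, W=0
[5] ALU needs rd=1 wr=1: FU; after: ALU=0 MUL=0 MEM=2 BR=1, R=0, W=0
[6] ALU needs rd=1 wr=1: FU; after: ALU=0 MUL=0 MEM=2 BR=1, R=0, W=0

reason(slot 3) = RD_PORT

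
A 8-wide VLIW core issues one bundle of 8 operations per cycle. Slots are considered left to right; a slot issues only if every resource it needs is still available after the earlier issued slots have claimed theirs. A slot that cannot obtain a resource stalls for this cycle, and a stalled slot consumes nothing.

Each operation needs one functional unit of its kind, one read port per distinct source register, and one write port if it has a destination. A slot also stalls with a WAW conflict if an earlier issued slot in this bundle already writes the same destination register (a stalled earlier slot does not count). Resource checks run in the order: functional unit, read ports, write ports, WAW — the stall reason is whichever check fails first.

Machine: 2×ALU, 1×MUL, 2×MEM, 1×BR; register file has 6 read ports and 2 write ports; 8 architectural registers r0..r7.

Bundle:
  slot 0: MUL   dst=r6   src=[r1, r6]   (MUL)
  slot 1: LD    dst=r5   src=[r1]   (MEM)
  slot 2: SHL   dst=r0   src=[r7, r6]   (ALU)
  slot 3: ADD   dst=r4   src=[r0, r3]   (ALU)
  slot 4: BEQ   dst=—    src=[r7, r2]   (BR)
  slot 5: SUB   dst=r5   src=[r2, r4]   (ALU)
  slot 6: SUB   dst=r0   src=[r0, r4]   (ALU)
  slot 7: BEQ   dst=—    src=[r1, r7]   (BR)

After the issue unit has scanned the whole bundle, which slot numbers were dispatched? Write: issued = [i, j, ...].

  0. MUL→r6 ⇒ go  {2A/0Mu/2Ld/1B | 4r 1w}
  1. MEM→r5 ⇒ go  {2A/0Mu/1Ld/1B | 3r 0w}
  2. ALU→r0 ⇒ no(WR_PORT)  {2A/0Mu/1Ld/1B | 3r 0w}
  3. ALU→r4 ⇒ no(WR_PORT)  {2A/0Mu/1Ld/1B | 3r 0w}
  4. BR ⇒ go  {2A/0Mu/1Ld/0B | 1r 0w}
  5. ALU→r5 ⇒ no(RD_PORT)  {2A/0Mu/1Ld/0B | 1r 0w}
  6. ALU→r0 ⇒ no(RD_PORT)  {2A/0Mu/1Ld/0B | 1r 0w}
  7. BR ⇒ no(FU)  {2A/0Mu/1Ld/0B | 1r 0w}

issued = [0, 1, 4]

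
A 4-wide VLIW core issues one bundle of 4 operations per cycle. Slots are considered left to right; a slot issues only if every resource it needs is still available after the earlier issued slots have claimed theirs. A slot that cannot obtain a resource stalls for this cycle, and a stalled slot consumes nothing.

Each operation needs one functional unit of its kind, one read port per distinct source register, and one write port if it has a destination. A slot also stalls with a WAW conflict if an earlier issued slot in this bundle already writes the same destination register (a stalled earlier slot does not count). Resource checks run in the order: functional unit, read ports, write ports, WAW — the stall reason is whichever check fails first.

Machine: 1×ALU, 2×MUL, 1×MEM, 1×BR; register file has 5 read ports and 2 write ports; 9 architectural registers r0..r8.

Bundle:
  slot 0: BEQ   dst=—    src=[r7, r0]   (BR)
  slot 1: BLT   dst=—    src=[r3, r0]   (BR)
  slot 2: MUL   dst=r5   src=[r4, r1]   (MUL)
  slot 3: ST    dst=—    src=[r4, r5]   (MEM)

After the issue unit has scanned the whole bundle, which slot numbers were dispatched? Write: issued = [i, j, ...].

issued = [0, 2]

  0. BR ⇒ go  {1A/2Mu/1Ld/0B | 3r 2w}
  1. BR ⇒ no(FU)  {1A/2Mu/1Ld/0B | 3r 2w}
  2. MUL→r5 ⇒ go  {1A/1Mu/1Ld/0B | 1r 1w}
  3. MEM ⇒ no(RD_PORT)  {1A/1Mu/1Ld/0B | 1r 1w}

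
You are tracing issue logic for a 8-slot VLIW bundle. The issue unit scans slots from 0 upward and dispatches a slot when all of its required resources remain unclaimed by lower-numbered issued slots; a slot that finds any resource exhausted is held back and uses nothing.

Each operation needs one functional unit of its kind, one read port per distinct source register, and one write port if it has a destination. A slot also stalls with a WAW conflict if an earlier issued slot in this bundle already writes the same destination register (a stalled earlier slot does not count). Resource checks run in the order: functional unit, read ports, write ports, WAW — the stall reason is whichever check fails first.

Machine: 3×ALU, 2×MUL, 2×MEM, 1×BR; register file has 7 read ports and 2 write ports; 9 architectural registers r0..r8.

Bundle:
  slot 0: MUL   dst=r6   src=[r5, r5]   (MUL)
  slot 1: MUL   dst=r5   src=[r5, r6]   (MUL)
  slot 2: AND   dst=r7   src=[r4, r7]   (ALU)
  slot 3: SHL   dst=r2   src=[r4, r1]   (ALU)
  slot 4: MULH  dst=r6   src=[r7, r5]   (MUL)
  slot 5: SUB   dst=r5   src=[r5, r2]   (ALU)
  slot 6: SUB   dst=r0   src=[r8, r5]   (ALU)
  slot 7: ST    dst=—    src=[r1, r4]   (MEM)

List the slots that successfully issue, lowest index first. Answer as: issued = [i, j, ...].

[0] MUL needs rd=1 wr=1: ok; after: ALU=3 MUL=1 MEM=2 BR=1, R=6, W=1
[1] MUL needs rd=2 wr=1: ok; after: ALU=3 MUL=0 MEM=2 BR=1, R=4, W=0
[2] ALU needs rd=2 wr=1: WR_PORT; after: ALU=3 MUL=0 MEM=2 BR=1, R=4, W=0
[3] ALU needs rd=2 wr=1: WR_PORT; after: ALU=3 MUL=0 MEM=2 BR=1, R=4, W=0
[4] MUL needs rd=2 wr=1: FU; after: ALU=3 MUL=0 MEM=2 BR=1, R=4, W=0
[5] ALU needs rd=2 wr=1: WR_PORT; after: ALU=3 MUL=0 MEM=2 BR=1, R=4, W=0
[6] ALU needs rd=2 wr=1: WR_PORT; after: ALU=3 MUL=0 MEM=2 BR=1, R=4, W=0
[7] MEM needs rd=2 wr=0: ok; after: ALU=3 MUL=0 MEM=1 BR=1, R=2, W=0

issued = [0, 1, 7]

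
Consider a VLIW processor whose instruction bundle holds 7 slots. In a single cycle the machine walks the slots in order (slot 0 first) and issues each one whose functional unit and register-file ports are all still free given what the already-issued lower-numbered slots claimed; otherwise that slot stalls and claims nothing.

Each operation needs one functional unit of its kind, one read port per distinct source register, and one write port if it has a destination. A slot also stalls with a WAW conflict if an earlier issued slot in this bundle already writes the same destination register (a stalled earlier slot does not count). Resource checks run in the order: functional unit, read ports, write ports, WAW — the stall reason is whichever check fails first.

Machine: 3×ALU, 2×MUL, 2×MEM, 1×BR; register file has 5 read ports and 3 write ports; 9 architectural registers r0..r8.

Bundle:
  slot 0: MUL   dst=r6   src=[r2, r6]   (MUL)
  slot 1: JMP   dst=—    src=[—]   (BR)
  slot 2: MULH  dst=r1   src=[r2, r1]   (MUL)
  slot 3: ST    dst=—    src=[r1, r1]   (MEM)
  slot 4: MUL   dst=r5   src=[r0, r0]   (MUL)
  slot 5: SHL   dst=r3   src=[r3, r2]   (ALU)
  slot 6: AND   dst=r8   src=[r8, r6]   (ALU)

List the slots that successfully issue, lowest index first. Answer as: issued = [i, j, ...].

slot 0 (MUL): ISSUE — free A3,Mu1,Ld2,B1 rp3 wp2
slot 1 (BR): ISSUE — free A3,Mu1,Ld2,B0 rp3 wp2
slot 2 (MUL): ISSUE — free A3,Mu0,Ld2,B0 rp1 wp1
slot 3 (MEM): ISSUE — free A3,Mu0,Ld1,B0 rp0 wp1
slot 4 (MUL): stall FU — free A3,Mu0,Ld1,B0 rp0 wp1
slot 5 (ALU): stall RD_PORT — free A3,Mu0,Ld1,B0 rp0 wp1
slot 6 (ALU): stall RD_PORT — free A3,Mu0,Ld1,B0 rp0 wp1

issued = [0, 1, 2, 3]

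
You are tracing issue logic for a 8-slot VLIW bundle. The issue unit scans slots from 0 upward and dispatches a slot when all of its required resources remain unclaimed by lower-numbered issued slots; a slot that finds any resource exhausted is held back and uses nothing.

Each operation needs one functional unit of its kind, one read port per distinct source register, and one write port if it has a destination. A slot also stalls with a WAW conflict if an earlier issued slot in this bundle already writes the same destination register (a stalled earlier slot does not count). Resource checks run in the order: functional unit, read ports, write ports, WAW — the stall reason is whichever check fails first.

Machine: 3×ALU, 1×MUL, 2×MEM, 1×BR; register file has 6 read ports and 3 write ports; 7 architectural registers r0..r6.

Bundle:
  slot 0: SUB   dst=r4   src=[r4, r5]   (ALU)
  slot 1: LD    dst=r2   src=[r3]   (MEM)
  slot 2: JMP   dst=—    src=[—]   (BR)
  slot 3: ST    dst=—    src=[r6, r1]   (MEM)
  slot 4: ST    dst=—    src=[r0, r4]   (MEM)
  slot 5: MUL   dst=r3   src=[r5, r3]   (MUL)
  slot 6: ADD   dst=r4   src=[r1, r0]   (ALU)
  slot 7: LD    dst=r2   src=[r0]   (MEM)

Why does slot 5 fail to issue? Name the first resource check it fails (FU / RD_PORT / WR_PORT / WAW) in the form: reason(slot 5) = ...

(0) want 1×ALU +2rd +1wr — yes → AL2|MU1|ME2|BR1|rd4|wr2
(1) want 1×MEM +1rd +1wr — yes → AL2|MU1|ME1|BR1|rd3|wr1
(2) want 1×BR +0rd +0wr — yes → AL2|MU1|ME1|BR0|rd3|wr1
(3) want 1×MEM +2rd +0wr — yes → AL2|MU1|ME0|BR0|rd1|wr1
(4) want 1×MEM +2rd +0wr — FU → AL2|MU1|ME0|BR0|rd1|wr1
(5) want 1×MUL +2rd +1wr — RD_PORT → AL2|MU1|ME0|BR0|rd1|wr1
(6) want 1×ALU +2rd +1wr — RD_PORT → AL2|MU1|ME0|BR0|rd1|wr1
(7) want 1×MEM +1rd +1wr — FU → AL2|MU1|ME0|BR0|rd1|wr1

reason(slot 5) = RD_PORT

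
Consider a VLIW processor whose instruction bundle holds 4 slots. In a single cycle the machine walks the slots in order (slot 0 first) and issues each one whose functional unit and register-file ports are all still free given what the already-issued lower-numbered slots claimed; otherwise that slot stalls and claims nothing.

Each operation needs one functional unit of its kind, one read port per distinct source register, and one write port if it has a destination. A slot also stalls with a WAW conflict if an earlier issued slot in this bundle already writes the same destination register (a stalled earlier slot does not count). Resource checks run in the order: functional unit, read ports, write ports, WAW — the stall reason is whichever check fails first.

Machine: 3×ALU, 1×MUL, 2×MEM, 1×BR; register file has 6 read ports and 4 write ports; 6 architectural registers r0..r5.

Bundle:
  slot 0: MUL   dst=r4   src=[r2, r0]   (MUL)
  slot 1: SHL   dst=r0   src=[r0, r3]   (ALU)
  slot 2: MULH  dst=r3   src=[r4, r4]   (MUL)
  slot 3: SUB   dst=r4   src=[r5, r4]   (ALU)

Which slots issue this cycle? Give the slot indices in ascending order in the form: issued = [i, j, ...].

issued = [0, 1]

#0 MUL src=r2,r0 dispatched  <A:3 Mu:0 Ld:2 B:1 rd:4 wr:3>
#1 ALU src=r0,r3 dispatched  <A:2 Mu:0 Ld:2 B:1 rd:2 wr:2>
#2 MUL src=r4,r4 held:FU  <A:2 Mu:0 Ld:2 B:1 rd:2 wr:2>
#3 ALU src=r5,r4 held:WAW  <A:2 Mu:0 Ld:2 B:1 rd:2 wr:2>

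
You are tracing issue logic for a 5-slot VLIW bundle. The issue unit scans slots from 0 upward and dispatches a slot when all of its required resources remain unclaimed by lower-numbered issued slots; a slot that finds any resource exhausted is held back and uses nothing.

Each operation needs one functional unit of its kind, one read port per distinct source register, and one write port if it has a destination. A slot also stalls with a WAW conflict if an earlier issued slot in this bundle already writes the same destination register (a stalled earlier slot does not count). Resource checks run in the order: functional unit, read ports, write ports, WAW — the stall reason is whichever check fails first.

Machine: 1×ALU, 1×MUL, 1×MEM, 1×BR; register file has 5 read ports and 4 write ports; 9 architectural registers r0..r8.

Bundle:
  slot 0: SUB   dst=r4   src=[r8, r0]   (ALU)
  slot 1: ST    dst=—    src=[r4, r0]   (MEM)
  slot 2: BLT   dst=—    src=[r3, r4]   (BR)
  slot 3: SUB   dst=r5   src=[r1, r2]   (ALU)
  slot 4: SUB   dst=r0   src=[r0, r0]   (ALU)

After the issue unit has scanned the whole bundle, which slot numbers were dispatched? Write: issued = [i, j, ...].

issued = [0, 1]

(0) want 1×ALU +2rd +1wr — yes → AL0|MU1|ME1|BR1|rd3|wr3
(1) want 1×MEM +2rd +0wr — yes → AL0|MU1|ME0|BR1|rd1|wr3
(2) want 1×BR +2rd +0wr — RD_PORT → AL0|MU1|ME0|BR1|rd1|wr3
(3) want 1×ALU +2rd +1wr — FU → AL0|MU1|ME0|BR1|rd1|wr3
(4) want 1×ALU +1rd +1wr — FU → AL0|MU1|ME0|BR1|rd1|wr3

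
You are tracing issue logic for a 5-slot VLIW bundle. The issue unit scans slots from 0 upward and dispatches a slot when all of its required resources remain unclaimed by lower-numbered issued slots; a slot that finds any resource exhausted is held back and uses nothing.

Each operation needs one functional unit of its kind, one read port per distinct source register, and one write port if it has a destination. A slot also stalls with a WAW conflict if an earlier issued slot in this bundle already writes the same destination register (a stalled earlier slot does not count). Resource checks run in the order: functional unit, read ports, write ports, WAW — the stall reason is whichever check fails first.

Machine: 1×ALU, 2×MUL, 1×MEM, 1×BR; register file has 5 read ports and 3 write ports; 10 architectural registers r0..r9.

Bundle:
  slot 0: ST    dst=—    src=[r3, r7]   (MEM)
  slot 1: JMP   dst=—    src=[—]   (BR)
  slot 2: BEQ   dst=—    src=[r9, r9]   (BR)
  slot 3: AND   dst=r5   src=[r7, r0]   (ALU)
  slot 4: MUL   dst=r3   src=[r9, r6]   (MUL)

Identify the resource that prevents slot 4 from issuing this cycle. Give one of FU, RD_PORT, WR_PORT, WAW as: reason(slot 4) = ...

[0] MEM needs rd=2 wr=0: ok; after: ALU=1 MUL=2 MEM=0 BR=1, R=3, W=3
[1] BR needs rd=0 wr=0: ok; after: ALU=1 MUL=2 MEM=0 BR=0, R=3, W=3
[2] BR needs rd=1 wr=0: FU; after: ALU=1 MUL=2 MEM=0 BR=0, R=3, W=3
[3] ALU needs rd=2 wr=1: ok; after: ALU=0 MUL=2 MEM=0 BR=0, R=1, W=2
[4] MUL needs rd=2 wr=1: RD_PORT; after: ALU=0 MUL=2 MEM=0 BR=0, R=1, W=2

reason(slot 4) = RD_PORT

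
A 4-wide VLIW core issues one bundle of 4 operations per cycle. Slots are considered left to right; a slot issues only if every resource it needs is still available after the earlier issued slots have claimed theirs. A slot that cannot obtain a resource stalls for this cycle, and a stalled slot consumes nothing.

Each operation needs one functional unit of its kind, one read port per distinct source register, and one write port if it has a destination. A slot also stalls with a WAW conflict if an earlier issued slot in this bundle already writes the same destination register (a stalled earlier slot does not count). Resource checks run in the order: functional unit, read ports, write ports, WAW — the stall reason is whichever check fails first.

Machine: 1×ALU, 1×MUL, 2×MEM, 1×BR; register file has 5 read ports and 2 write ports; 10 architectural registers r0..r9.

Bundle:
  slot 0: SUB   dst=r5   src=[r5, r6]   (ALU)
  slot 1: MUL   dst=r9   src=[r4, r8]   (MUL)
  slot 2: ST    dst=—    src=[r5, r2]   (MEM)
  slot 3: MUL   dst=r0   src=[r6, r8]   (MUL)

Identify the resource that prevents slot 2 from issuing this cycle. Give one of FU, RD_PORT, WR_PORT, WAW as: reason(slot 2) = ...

reason(slot 2) = RD_PORT

  0. ALU→r5 ⇒ go  {0A/1Mu/2Ld/1B | 3r 1w}
  1. MUL→r9 ⇒ go  {0A/0Mu/2Ld/1B | 1r 0w}
  2. MEM ⇒ no(RD_PORT)  {0A/0Mu/2Ld/1B | 1r 0w}
  3. MUL→r0 ⇒ no(FU)  {0A/0Mu/2Ld/1B | 1r 0w}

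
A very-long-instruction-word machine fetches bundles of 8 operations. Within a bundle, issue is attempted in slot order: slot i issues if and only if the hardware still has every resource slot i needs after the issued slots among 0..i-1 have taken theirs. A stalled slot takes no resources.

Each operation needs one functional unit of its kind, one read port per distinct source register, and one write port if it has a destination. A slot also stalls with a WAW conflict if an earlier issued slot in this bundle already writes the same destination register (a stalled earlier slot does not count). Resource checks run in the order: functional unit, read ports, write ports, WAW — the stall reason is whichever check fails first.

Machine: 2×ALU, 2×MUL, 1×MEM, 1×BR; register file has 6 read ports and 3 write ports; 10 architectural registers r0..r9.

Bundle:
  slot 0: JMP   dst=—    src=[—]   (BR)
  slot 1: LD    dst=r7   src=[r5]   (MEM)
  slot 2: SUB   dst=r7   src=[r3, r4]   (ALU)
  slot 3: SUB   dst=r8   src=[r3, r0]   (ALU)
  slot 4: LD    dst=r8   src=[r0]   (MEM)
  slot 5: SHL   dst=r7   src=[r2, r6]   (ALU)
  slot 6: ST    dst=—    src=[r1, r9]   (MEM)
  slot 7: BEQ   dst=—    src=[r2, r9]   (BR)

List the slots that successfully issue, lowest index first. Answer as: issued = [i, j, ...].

  0. BR ⇒ go  {2A/2Mu/1Ld/0B | 6r 3w}
  1. MEM→r7 ⇒ go  {2A/2Mu/0Ld/0B | 5r 2w}
  2. ALU→r7 ⇒ no(WAW)  {2A/2Mu/0Ld/0B | 5r 2w}
  3. ALU→r8 ⇒ go  {1A/2Mu/0Ld/0B | 3r 1w}
  4. MEM→r8 ⇒ no(FU)  {1A/2Mu/0Ld/0B | 3r 1w}
  5. ALU→r7 ⇒ no(WAW)  {1A/2Mu/0Ld/0B | 3r 1w}
  6. MEM ⇒ no(FU)  {1A/2Mu/0Ld/0B | 3r 1w}
  7. BR ⇒ no(FU)  {1A/2Mu/0Ld/0B | 3r 1w}

issued = [0, 1, 3]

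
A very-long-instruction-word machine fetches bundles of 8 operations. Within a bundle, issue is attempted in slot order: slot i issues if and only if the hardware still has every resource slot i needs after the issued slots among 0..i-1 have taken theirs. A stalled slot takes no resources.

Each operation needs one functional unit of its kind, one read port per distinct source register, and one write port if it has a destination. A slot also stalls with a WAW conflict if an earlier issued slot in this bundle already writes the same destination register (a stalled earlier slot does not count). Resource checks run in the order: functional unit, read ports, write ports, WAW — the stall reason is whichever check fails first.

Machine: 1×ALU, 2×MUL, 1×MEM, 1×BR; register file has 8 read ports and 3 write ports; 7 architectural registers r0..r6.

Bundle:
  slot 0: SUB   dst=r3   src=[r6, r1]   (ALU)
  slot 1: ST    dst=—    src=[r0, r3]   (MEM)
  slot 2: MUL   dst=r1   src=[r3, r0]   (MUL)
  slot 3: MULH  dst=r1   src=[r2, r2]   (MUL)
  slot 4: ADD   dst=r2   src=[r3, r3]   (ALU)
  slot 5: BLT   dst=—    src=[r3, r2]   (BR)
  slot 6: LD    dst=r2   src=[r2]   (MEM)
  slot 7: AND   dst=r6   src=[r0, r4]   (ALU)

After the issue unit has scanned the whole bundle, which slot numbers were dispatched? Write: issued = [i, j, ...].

[0] ALU needs rd=2 wr=1: ok; after: ALU=0 MUL=2 MEM=1 BR=1, R=6, W=2
[1] MEM needs rd=2 wr=0: ok; after: ALU=0 MUL=2 MEM=0 BR=1, R=4, W=2
[2] MUL needs rd=2 wr=1: ok; after: ALU=0 MUL=1 MEM=0 BR=1, R=2, W=1
[3] MUL needs rd=1 wr=1: WAW; after: ALU=0 MUL=1 MEM=0 BR=1, R=2, W=1
[4] ALU needs rd=1 wr=1: FU; after: ALU=0 MUL=1 MEM=0 BR=1, R=2, W=1
[5] BR needs rd=2 wr=0: ok; after: ALU=0 MUL=1 MEM=0 BR=0, R=0, W=1
[6] MEM needs rd=1 wr=1: FU; after: ALU=0 MUL=1 MEM=0 BR=0, R=0, W=1
[7] ALU needs rd=2 wr=1: FU; after: ALU=0 MUL=1 MEM=0 BR=0, R=0, W=1

issued = [0, 1, 2, 5]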